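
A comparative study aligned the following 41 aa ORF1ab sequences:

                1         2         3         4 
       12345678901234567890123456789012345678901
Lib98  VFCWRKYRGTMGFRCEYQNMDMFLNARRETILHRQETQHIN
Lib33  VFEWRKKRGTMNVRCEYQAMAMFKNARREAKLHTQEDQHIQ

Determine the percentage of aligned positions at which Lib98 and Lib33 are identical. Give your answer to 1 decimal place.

70.7%

Differing sites — 3:C/E; 7:Y/K; 12:G/N; 13:F/V; 19:N/A; 21:D/A; 24:L/K; 30:T/A; 31:I/K; 34:R/T; 37:T/D; 41:N/Q.
29 of the 41 sites match, so the percent identity is 29/41 × 100 = 70.7%.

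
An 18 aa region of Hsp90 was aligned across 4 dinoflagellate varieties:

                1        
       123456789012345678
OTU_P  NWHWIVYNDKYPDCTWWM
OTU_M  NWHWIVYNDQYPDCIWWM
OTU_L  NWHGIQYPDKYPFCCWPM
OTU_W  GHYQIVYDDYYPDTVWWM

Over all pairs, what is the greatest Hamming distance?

Pairwise Hamming distances:
  OTU_P vs OTU_M: 2
  OTU_P vs OTU_L: 6
  OTU_P vs OTU_W: 8
  OTU_M vs OTU_L: 7
  OTU_M vs OTU_W: 8
  OTU_L vs OTU_W: 11
The largest is 11, between OTU_L and OTU_W.

11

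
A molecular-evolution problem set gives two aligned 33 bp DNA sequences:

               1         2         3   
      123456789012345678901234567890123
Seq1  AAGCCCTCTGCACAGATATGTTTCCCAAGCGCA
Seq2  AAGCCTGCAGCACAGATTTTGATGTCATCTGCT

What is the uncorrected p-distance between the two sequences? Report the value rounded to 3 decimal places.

0.394

The sequences differ at positions 6 (C/T), 7 (T/G), 9 (T/A), 18 (A/T), 20 (G/T), 21 (T/G), 22 (T/A), 24 (C/G), 25 (C/T), 28 (A/T), 29 (G/C), 30 (C/T), 33 (A/T).
There are 13 differences over 33 sites, so p = 13/33 = 0.394.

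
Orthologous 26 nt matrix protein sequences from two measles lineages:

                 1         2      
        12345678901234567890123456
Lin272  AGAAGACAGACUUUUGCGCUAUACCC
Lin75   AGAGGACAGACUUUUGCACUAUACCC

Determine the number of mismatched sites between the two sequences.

2

The sequences differ at positions 4 (A/G), 18 (G/A).
That gives 2 mismatches out of 26 aligned sites, so the Hamming distance is 2.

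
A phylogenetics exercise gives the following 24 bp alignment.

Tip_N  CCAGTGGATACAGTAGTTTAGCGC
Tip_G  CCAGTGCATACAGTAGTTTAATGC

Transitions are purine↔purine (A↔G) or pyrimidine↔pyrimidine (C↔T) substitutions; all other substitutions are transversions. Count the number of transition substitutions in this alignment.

2

Mismatches occur at site 7 (G→C, transversion), site 21 (G→A, transition), site 22 (C→T, transition).
Of the 3 differences, 2 transitions and 1 transversion, so the answer is 2.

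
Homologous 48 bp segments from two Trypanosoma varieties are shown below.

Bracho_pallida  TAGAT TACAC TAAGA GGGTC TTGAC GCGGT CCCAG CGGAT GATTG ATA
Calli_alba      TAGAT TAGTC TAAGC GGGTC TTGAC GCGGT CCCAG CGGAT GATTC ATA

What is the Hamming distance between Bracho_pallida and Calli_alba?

4

Differing sites — 8:C/G; 9:A/T; 15:A/C; 45:G/C.
That gives 4 mismatches out of 48 aligned sites, so the Hamming distance is 4.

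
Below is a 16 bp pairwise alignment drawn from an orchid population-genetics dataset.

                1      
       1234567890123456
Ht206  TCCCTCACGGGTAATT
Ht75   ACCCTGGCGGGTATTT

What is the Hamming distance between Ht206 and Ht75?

The sequences differ at positions 1 (T/A), 6 (C/G), 7 (A/G), 14 (A/T).
That gives 4 mismatches out of 16 aligned sites, so the Hamming distance is 4.

4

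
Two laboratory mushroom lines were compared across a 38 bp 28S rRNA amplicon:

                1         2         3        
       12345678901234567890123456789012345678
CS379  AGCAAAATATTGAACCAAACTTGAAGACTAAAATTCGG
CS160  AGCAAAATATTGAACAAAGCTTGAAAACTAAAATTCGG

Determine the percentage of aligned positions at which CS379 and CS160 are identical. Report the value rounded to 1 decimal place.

The sequences differ at positions 16 (C/A), 19 (A/G), 26 (G/A).
35 of the 38 sites match, so the percent identity is 35/38 × 100 = 92.1%.

92.1%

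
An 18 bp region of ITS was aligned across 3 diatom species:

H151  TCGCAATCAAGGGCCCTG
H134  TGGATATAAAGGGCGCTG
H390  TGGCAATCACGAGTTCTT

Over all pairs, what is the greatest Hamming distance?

8

Pairwise Hamming distances:
  H151 vs H134: 5
  H151 vs H390: 6
  H134 vs H390: 8
The largest is 8, between H134 and H390.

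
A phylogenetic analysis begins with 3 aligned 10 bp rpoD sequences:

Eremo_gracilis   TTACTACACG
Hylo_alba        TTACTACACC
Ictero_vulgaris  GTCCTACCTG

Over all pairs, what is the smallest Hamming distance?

Pairwise Hamming distances:
  Eremo_gracilis vs Hylo_alba: 1
  Eremo_gracilis vs Ictero_vulgaris: 4
  Hylo_alba vs Ictero_vulgaris: 5
The smallest is 1, between Eremo_gracilis and Hylo_alba.

1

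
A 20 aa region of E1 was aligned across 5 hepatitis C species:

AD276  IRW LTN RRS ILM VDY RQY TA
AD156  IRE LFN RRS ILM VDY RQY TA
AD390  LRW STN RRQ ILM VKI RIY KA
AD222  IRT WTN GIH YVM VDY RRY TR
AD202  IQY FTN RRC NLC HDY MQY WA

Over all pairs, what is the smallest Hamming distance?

2

Pairwise Hamming distances:
  AD276 vs AD156: 2
  AD276 vs AD390: 7
  AD276 vs AD222: 9
  AD276 vs AD202: 9
  AD156 vs AD390: 9
  AD156 vs AD222: 10
  AD156 vs AD202: 10
  AD390 vs AD222: 13
  AD390 vs AD202: 13
  AD222 vs AD202: 14
The smallest is 2, between AD276 and AD156.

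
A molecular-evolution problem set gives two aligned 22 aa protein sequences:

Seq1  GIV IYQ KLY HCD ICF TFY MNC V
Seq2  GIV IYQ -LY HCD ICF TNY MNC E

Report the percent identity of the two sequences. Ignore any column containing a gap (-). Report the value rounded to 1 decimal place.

Excluding the 1 gap column leaves 21 comparable sites.
Mismatches occur at site 17 (F→N), site 22 (V→E).
19 of the 21 comparable sites match, so the percent identity is 19/21 × 100 = 90.5%.

90.5%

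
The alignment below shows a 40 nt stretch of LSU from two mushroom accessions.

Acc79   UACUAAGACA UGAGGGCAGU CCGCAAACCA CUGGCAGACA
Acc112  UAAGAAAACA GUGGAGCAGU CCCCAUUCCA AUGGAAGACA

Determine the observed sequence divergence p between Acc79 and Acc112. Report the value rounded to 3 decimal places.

Differing sites — 3:C/A; 4:U/G; 7:G/A; 11:U/G; 12:G/U; 13:A/G; 15:G/A; 23:G/C; 26:A/U; 27:A/U; 31:C/A; 35:C/A.
There are 12 differences over 40 sites, so p = 12/40 = 0.300.

0.300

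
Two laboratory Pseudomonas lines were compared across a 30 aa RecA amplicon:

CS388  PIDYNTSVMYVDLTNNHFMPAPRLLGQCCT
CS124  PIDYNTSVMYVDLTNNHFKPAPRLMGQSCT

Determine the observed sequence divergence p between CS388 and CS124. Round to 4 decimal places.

The sequences differ at positions 19 (M/K), 25 (L/M), 28 (C/S).
There are 3 differences over 30 sites, so p = 3/30 = 0.1000.

0.1000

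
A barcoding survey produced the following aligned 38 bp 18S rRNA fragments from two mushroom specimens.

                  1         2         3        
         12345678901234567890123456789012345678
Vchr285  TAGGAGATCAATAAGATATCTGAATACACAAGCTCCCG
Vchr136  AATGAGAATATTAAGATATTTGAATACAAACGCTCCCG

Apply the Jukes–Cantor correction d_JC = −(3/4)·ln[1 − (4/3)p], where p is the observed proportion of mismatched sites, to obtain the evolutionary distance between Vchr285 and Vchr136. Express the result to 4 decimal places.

0.2471

Mismatches occur at site 1 (T↔A), site 3 (G↔T), site 8 (T↔A), site 9 (C↔T), site 11 (A↔T), site 20 (C↔T), site 29 (C↔A), site 31 (A↔C).
p = 8/38 = 0.210526.
d = −0.75 · ln(1 − (4/3)·0.210526) = −0.75 · ln(0.719299) = −0.75 · (-0.329478) = 0.2471.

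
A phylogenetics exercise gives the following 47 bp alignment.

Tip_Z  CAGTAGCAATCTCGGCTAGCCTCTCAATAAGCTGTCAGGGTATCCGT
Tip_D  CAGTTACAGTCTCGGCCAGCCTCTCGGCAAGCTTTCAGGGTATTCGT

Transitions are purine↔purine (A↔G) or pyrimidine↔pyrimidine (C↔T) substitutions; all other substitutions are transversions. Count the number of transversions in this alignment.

2

Mismatches occur at site 5 (A→T, transversion), site 6 (G→A, transition), site 9 (A→G, transition), site 17 (T→C, transition), site 26 (A→G, transition), site 27 (A→G, transition), site 28 (T→C, transition), site 34 (G→T, transversion), site 44 (C→T, transition).
Of the 9 differences, 7 transitions and 2 transversions, so the answer is 2.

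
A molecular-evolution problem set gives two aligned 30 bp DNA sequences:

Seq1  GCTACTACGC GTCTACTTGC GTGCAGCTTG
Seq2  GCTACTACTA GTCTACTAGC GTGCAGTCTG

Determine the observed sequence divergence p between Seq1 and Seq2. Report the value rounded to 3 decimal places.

0.167

Differing sites — 9:G/T; 10:C/A; 18:T/A; 27:C/T; 28:T/C.
There are 5 differences over 30 sites, so p = 5/30 = 0.167.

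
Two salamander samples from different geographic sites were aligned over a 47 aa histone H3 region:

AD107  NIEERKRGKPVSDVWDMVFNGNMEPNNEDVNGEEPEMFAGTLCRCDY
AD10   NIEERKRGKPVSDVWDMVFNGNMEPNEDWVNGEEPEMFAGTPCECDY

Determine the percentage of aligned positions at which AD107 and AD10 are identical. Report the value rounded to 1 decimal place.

Differing sites — 27:N/E; 28:E/D; 29:D/W; 42:L/P; 44:R/E.
42 of the 47 sites match, so the percent identity is 42/47 × 100 = 89.4%.

89.4%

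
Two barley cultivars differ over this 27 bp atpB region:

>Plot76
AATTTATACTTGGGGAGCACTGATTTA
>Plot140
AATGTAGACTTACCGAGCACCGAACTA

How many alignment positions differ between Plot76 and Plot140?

8

Differing sites — 4:T/G; 7:T/G; 12:G/A; 13:G/C; 14:G/C; 21:T/C; 24:T/A; 25:T/C.
That gives 8 mismatches out of 27 aligned sites, so the Hamming distance is 8.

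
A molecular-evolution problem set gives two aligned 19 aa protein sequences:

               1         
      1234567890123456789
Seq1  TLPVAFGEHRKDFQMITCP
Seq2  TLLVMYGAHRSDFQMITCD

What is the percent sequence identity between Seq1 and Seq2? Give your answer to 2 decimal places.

68.42%

The sequences differ at positions 3 (P/L), 5 (A/M), 6 (F/Y), 8 (E/A), 11 (K/S), 19 (P/D).
13 of the 19 sites match, so the percent identity is 13/19 × 100 = 68.42%.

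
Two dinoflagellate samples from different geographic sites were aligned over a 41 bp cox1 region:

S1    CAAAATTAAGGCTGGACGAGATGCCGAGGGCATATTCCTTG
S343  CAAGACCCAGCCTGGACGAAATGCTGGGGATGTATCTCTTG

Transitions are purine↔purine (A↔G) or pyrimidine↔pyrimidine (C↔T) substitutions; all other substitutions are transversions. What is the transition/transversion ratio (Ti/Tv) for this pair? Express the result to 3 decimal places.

Mismatches occur at site 4 (A→G, transition), site 6 (T→C, transition), site 7 (T→C, transition), site 8 (A→C, transversion), site 11 (G→C, transversion), site 20 (G→A, transition), site 25 (C→T, transition), site 27 (A→G, transition), site 30 (G→A, transition), site 31 (C→T, transition), site 32 (A→G, transition), site 36 (T→C, transition), site 37 (C→T, transition).
Of the 13 differences, 11 transitions and 2 transversions, so Ti/Tv = 11/2 = 5.500.

5.500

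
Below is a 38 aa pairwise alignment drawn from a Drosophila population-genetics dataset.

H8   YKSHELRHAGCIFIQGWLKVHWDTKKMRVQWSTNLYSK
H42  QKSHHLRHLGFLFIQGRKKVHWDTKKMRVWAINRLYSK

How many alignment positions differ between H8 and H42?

Mismatches occur at site 1 (Y/Q), site 5 (E/H), site 9 (A/L), site 11 (C/F), site 12 (I/L), site 17 (W/R), site 18 (L/K), site 30 (Q/W), site 31 (W/A), site 32 (S/I), site 33 (T/N), site 34 (N/R).
That gives 12 mismatches out of 38 aligned sites, so the Hamming distance is 12.

12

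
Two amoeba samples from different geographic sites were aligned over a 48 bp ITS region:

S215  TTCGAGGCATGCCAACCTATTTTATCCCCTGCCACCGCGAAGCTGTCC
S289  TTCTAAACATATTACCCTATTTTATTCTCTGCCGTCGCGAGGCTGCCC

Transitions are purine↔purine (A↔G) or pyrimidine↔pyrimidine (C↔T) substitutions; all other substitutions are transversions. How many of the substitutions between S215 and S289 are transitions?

11

Differing sites — 4:G/T (Tv); 6:G/A (Ti); 7:G/A (Ti); 11:G/A (Ti); 12:C/T (Ti); 13:C/T (Ti); 15:A/C (Tv); 26:C/T (Ti); 28:C/T (Ti); 34:A/G (Ti); 35:C/T (Ti); 41:A/G (Ti); 46:T/C (Ti).
Of the 13 differences, 11 transitions and 2 transversions, so the answer is 11.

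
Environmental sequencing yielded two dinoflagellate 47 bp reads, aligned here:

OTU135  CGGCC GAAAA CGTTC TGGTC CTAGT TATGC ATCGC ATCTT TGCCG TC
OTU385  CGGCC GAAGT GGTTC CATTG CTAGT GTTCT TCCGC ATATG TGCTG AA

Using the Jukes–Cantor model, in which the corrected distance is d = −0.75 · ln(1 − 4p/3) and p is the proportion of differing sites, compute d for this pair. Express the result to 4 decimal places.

Mismatches occur at site 9 (A↔G), site 10 (A↔T), site 11 (C↔G), site 16 (T↔C), site 17 (G↔A), site 18 (G↔T), site 20 (C↔G), site 26 (T↔G), site 27 (A↔T), site 29 (G↔C), site 30 (C↔T), site 31 (A↔T), site 32 (T↔C), site 38 (C↔A), site 40 (T↔G), site 44 (C↔T), site 46 (T↔A), site 47 (C↔A).
p = 18/47 = 0.382979.
d = −0.75 · ln(1 − (4/3)·0.382979) = −0.75 · ln(0.489361) = −0.75 · (-0.714655) = 0.5360.

0.5360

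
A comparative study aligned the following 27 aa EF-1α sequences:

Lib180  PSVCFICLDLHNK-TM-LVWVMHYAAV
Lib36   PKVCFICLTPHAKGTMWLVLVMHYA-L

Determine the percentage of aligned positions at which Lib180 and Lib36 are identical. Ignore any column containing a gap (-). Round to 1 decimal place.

75.0%

Excluding the 3 gap columns leaves 24 comparable sites.
Differing sites — 2:S/K; 9:D/T; 10:L/P; 12:N/A; 20:W/L; 27:V/L.
18 of the 24 comparable sites match, so the percent identity is 18/24 × 100 = 75.0%.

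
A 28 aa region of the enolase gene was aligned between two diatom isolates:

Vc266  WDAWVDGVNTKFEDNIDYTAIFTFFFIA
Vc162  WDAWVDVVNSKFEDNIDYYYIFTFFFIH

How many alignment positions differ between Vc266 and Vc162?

5

Mismatches occur at site 7 (G↔V), site 10 (T↔S), site 19 (T↔Y), site 20 (A↔Y), site 28 (A↔H).
That gives 5 mismatches out of 28 aligned sites, so the Hamming distance is 5.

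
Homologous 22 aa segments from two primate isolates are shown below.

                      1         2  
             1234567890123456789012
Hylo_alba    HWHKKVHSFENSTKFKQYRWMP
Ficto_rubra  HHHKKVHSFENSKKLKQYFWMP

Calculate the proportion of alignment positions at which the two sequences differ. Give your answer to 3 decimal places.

0.182

Mismatches occur at site 2 (W↔H), site 13 (T↔K), site 15 (F↔L), site 19 (R↔F).
There are 4 differences over 22 sites, so p = 4/22 = 0.182.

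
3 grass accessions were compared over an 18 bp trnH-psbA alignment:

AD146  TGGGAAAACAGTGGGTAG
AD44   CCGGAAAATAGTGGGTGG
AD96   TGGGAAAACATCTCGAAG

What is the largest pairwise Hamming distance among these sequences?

9

Pairwise Hamming distances:
  AD146 vs AD44: 4
  AD146 vs AD96: 5
  AD44 vs AD96: 9
The largest is 9, between AD44 and AD96.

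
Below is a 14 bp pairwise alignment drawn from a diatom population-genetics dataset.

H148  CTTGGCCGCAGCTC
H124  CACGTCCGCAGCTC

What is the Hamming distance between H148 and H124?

3

The sequences differ at positions 2 (T/A), 3 (T/C), 5 (G/T).
That gives 3 mismatches out of 14 aligned sites, so the Hamming distance is 3.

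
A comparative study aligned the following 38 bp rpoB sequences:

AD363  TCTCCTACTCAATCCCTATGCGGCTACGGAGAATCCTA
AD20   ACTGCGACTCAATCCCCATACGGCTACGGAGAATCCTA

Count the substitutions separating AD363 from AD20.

The sequences differ at positions 1 (T/A), 4 (C/G), 6 (T/G), 17 (T/C), 20 (G/A).
That gives 5 mismatches out of 38 aligned sites, so the Hamming distance is 5.

5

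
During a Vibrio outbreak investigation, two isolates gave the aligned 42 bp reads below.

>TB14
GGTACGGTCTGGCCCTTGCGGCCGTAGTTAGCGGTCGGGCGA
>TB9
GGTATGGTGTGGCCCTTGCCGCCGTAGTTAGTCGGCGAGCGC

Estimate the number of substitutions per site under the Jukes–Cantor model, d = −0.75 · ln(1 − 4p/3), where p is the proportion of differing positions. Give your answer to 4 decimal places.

0.2197

Differing sites — 5:C/T; 9:C/G; 20:G/C; 32:C/T; 33:G/C; 35:T/G; 38:G/A; 42:A/C.
p = 8/42 = 0.190476.
d = −0.75 · ln(1 − (4/3)·0.190476) = −0.75 · ln(0.746032) = −0.75 · (-0.292987) = 0.2197.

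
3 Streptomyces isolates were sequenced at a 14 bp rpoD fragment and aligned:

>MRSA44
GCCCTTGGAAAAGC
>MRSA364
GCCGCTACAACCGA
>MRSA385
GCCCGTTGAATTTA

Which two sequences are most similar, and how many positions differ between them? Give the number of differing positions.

6

Pairwise Hamming distances:
  MRSA44 vs MRSA364: 7
  MRSA44 vs MRSA385: 6
  MRSA364 vs MRSA385: 7
The smallest is 6, between MRSA44 and MRSA385.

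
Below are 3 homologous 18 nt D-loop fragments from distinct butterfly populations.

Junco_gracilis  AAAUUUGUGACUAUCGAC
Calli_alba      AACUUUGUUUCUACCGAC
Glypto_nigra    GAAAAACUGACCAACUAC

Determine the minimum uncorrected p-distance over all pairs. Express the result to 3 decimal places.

0.222

Pairwise Hamming distances:
  Junco_gracilis vs Calli_alba: 4
  Junco_gracilis vs Glypto_nigra: 8
  Calli_alba vs Glypto_nigra: 11
The smallest is 4 mismatches, between Junco_gracilis and Calli_alba; p = 4/18 = 0.222.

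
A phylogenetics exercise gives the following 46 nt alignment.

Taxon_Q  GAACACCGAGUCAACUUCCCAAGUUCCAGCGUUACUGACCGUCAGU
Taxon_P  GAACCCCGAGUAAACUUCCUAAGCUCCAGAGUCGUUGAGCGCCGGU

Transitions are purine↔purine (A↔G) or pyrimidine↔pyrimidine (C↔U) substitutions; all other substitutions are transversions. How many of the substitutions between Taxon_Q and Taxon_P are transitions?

7

Differing sites — 5:A/C (Tv); 12:C/A (Tv); 20:C/U (Ti); 24:U/C (Ti); 30:C/A (Tv); 33:U/C (Ti); 34:A/G (Ti); 35:C/U (Ti); 39:C/G (Tv); 42:U/C (Ti); 44:A/G (Ti).
Of the 11 differences, 7 transitions and 4 transversions, so the answer is 7.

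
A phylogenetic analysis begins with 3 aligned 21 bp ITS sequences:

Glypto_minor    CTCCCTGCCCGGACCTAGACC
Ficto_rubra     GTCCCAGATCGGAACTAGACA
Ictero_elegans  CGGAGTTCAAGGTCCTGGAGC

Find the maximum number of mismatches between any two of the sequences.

Pairwise Hamming distances:
  Glypto_minor vs Ficto_rubra: 6
  Glypto_minor vs Ictero_elegans: 10
  Ficto_rubra vs Ictero_elegans: 15
The largest is 15, between Ficto_rubra and Ictero_elegans.

15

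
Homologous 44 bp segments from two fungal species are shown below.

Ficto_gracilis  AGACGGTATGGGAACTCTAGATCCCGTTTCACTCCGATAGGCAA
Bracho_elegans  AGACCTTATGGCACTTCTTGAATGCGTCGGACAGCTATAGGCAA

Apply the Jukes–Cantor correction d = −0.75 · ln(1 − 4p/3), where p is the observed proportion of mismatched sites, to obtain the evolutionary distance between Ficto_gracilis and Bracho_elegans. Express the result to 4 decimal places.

Mismatches occur at site 5 (G↔C), site 6 (G↔T), site 12 (G↔C), site 14 (A↔C), site 15 (C↔T), site 19 (A↔T), site 22 (T↔A), site 23 (C↔T), site 24 (C↔G), site 28 (T↔C), site 29 (T↔G), site 30 (C↔G), site 33 (T↔A), site 34 (C↔G), site 36 (G↔T).
p = 15/44 = 0.340909.
d = −0.75 · ln(1 − (4/3)·0.340909) = −0.75 · ln(0.545455) = −0.75 · (-0.606135) = 0.4546.

0.4546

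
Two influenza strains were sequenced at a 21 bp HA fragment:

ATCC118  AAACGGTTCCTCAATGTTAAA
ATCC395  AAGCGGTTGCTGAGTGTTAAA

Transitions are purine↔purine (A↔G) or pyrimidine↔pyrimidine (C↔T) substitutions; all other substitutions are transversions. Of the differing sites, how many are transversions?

The sequences differ at positions 3 (A/G, transition), 9 (C/G, transversion), 12 (C/G, transversion), 14 (A/G, transition).
Of the 4 differences, 2 transitions and 2 transversions, so the answer is 2.

2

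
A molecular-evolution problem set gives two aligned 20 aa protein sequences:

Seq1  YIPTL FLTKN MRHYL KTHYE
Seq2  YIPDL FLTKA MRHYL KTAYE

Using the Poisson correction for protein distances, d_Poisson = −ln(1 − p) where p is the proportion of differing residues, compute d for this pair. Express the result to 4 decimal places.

Mismatches occur at site 4 (T↔D), site 10 (N↔A), site 18 (H↔A).
p = 3/20 = 0.150000.
d = −ln(1 − 0.150000) = −ln(0.850000) = 0.1625.

0.1625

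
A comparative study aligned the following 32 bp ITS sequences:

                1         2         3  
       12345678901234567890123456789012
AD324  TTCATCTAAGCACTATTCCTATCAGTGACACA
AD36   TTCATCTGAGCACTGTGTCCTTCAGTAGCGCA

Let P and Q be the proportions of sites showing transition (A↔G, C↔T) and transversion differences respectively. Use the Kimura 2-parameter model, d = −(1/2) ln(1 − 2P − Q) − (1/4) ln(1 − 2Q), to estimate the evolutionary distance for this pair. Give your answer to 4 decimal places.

0.3800

Differing sites — 8:A/G (Ti); 15:A/G (Ti); 17:T/G (Tv); 18:C/T (Ti); 20:T/C (Ti); 21:A/T (Tv); 27:G/A (Ti); 28:A/G (Ti); 30:A/G (Ti).
Of the 9 differences, 7 transitions and 2 transversions over 32 sites: P = 7/32 = 0.218750, Q = 2/32 = 0.062500.
d = −0.5·ln(0.500000) − 0.25·ln(0.875000) = −0.5·(-0.693147) − 0.25·(-0.133531) = 0.3800.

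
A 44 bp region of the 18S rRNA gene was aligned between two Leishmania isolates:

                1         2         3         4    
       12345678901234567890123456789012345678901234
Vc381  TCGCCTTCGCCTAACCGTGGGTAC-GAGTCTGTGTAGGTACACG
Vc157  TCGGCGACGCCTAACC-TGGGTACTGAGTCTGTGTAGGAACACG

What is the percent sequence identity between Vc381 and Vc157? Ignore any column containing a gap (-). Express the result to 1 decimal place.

Excluding the 2 gap columns leaves 42 comparable sites.
Mismatches occur at site 4 (C↔G), site 6 (T↔G), site 7 (T↔A), site 39 (T↔A).
38 of the 42 comparable sites match, so the percent identity is 38/42 × 100 = 90.5%.

90.5%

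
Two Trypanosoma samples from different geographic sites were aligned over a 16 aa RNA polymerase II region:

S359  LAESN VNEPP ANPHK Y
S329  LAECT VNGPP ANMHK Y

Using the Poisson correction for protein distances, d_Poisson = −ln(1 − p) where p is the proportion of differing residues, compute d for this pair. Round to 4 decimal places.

0.2877

Differing sites — 4:S/C; 5:N/T; 8:E/G; 13:P/M.
p = 4/16 = 0.250000.
d = −ln(1 − 0.250000) = −ln(0.750000) = 0.2877.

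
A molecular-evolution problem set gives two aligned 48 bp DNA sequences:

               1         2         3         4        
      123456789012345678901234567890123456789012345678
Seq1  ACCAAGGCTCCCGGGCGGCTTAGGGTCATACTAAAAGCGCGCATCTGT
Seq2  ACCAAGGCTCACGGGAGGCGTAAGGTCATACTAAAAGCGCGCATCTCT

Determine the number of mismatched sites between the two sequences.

Differing sites — 11:C/A; 16:C/A; 20:T/G; 23:G/A; 47:G/C.
That gives 5 mismatches out of 48 aligned sites, so the Hamming distance is 5.

5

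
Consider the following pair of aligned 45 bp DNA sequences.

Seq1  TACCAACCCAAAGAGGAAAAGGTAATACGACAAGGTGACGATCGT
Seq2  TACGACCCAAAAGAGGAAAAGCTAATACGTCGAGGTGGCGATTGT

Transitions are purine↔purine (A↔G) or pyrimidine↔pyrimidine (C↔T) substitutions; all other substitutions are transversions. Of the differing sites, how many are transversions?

Mismatches occur at site 4 (C↔G, transversion), site 6 (A↔C, transversion), site 9 (C↔A, transversion), site 22 (G↔C, transversion), site 30 (A↔T, transversion), site 32 (A↔G, transition), site 38 (A↔G, transition), site 43 (C↔T, transition).
Of the 8 differences, 3 transitions and 5 transversions, so the answer is 5.

5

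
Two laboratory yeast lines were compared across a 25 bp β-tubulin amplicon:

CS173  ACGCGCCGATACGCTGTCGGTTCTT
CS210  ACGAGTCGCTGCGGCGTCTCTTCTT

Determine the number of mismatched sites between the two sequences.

Differing sites — 4:C/A; 6:C/T; 9:A/C; 11:A/G; 14:C/G; 15:T/C; 19:G/T; 20:G/C.
That gives 8 mismatches out of 25 aligned sites, so the Hamming distance is 8.

8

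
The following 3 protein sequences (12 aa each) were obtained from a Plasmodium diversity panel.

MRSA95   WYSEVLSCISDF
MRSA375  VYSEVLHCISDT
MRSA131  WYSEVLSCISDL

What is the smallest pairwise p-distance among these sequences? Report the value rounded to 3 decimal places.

Pairwise Hamming distances:
  MRSA95 vs MRSA375: 3
  MRSA95 vs MRSA131: 1
  MRSA375 vs MRSA131: 3
The smallest is 1 mismatch, between MRSA95 and MRSA131; p = 1/12 = 0.083.

0.083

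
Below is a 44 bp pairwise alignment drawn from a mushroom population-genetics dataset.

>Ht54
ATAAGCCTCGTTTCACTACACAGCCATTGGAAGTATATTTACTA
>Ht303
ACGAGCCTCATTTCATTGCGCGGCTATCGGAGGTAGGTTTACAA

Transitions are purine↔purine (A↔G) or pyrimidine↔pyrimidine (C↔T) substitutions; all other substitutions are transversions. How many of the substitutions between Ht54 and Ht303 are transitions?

Differing sites — 2:T/C (Ti); 3:A/G (Ti); 10:G/A (Ti); 16:C/T (Ti); 18:A/G (Ti); 20:A/G (Ti); 22:A/G (Ti); 25:C/T (Ti); 28:T/C (Ti); 32:A/G (Ti); 36:T/G (Tv); 37:A/G (Ti); 43:T/A (Tv).
Of the 13 differences, 11 transitions and 2 transversions, so the answer is 11.

11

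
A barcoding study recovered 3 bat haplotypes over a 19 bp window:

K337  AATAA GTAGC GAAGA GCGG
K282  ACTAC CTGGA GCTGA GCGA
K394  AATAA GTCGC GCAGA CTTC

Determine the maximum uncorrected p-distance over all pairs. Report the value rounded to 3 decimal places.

0.526

Pairwise Hamming distances:
  K337 vs K282: 8
  K337 vs K394: 6
  K282 vs K394: 10
The largest is 10 mismatches, between K282 and K394; p = 10/19 = 0.526.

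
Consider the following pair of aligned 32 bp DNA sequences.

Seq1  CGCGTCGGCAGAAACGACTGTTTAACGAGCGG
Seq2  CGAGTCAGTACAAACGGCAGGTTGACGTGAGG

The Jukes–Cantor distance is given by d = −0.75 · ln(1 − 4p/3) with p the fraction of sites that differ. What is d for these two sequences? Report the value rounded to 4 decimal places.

0.4042

Mismatches occur at site 3 (C↔A), site 7 (G↔A), site 9 (C↔T), site 11 (G↔C), site 17 (A↔G), site 19 (T↔A), site 21 (T↔G), site 24 (A↔G), site 28 (A↔T), site 30 (C↔A).
p = 10/32 = 0.312500.
d = −0.75 · ln(1 − (4/3)·0.312500) = −0.75 · ln(0.583333) = −0.75 · (-0.538997) = 0.4042.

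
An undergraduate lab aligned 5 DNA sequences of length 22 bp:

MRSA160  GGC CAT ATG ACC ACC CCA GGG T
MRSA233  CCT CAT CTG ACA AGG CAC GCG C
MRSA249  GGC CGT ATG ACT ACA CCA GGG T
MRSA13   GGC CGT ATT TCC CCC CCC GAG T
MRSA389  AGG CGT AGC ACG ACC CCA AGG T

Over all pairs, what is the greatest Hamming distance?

15

Pairwise Hamming distances:
  MRSA160 vs MRSA233: 11
  MRSA160 vs MRSA249: 3
  MRSA160 vs MRSA13: 6
  MRSA160 vs MRSA389: 7
  MRSA233 vs MRSA249: 12
  MRSA233 vs MRSA13: 14
  MRSA233 vs MRSA389: 15
  MRSA249 vs MRSA13: 7
  MRSA249 vs MRSA389: 7
  MRSA13 vs MRSA389: 10
The largest is 15, between MRSA233 and MRSA389.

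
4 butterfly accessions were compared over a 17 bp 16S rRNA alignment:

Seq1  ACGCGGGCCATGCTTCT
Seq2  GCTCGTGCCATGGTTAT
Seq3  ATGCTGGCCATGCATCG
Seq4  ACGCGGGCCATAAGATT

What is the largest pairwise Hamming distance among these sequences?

9

Pairwise Hamming distances:
  Seq1 vs Seq2: 5
  Seq1 vs Seq3: 4
  Seq1 vs Seq4: 5
  Seq2 vs Seq3: 9
  Seq2 vs Seq4: 8
  Seq3 vs Seq4: 8
The largest is 9, between Seq2 and Seq3.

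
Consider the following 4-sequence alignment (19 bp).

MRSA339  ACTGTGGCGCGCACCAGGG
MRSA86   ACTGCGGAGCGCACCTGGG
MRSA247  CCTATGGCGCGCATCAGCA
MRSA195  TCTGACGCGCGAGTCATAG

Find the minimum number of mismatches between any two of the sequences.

Pairwise Hamming distances:
  MRSA339 vs MRSA86: 3
  MRSA339 vs MRSA247: 5
  MRSA339 vs MRSA195: 8
  MRSA86 vs MRSA247: 8
  MRSA86 vs MRSA195: 10
  MRSA247 vs MRSA195: 9
The smallest is 3, between MRSA339 and MRSA86.

3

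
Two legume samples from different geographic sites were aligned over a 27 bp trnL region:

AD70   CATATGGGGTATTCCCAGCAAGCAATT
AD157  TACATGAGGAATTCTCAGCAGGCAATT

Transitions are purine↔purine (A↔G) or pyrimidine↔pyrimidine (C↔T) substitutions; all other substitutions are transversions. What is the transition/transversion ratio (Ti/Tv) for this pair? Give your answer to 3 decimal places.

Differing sites — 1:C/T (Ti); 3:T/C (Ti); 7:G/A (Ti); 10:T/A (Tv); 15:C/T (Ti); 21:A/G (Ti).
Of the 6 differences, 5 transitions and 1 transversion, so Ti/Tv = 5/1 = 5.000.

5.000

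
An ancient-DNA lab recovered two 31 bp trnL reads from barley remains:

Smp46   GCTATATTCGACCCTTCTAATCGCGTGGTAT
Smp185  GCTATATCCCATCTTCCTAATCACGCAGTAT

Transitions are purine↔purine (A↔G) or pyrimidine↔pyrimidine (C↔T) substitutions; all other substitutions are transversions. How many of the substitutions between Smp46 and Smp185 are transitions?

7

The sequences differ at positions 8 (T/C, transition), 10 (G/C, transversion), 12 (C/T, transition), 14 (C/T, transition), 16 (T/C, transition), 23 (G/A, transition), 26 (T/C, transition), 27 (G/A, transition).
Of the 8 differences, 7 transitions and 1 transversion, so the answer is 7.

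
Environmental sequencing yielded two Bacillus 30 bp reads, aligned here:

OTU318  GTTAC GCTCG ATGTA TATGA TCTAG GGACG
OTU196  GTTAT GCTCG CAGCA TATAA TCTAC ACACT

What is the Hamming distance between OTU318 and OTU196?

9

Mismatches occur at site 5 (C/T), site 11 (A/C), site 12 (T/A), site 14 (T/C), site 19 (G/A), site 25 (G/C), site 26 (G/A), site 27 (G/C), site 30 (G/T).
That gives 9 mismatches out of 30 aligned sites, so the Hamming distance is 9.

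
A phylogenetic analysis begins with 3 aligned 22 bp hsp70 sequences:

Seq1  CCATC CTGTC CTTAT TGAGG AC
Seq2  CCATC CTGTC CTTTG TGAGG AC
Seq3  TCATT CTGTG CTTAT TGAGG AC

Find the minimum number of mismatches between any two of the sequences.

Pairwise Hamming distances:
  Seq1 vs Seq2: 2
  Seq1 vs Seq3: 3
  Seq2 vs Seq3: 5
The smallest is 2, between Seq1 and Seq2.

2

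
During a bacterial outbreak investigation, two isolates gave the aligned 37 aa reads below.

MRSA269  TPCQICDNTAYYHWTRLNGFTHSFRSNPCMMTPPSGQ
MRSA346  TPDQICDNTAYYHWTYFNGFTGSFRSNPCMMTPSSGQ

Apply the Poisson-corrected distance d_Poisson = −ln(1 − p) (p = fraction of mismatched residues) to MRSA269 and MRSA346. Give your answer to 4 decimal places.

Mismatches occur at site 3 (C→D), site 16 (R→Y), site 17 (L→F), site 22 (H→G), site 34 (P→S).
p = 5/37 = 0.135135.
d = −ln(1 − 0.135135) = −ln(0.864865) = 0.1452.

0.1452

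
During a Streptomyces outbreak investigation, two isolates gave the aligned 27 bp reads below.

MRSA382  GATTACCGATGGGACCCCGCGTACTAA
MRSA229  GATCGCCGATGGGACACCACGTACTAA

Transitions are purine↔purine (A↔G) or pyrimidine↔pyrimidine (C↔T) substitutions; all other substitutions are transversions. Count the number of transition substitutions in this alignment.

Mismatches occur at site 4 (T→C, transition), site 5 (A→G, transition), site 16 (C→A, transversion), site 19 (G→A, transition).
Of the 4 differences, 3 transitions and 1 transversion, so the answer is 3.

3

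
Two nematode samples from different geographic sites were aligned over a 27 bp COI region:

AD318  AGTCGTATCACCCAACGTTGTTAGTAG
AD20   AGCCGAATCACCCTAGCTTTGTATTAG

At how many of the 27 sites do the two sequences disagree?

Differing sites — 3:T/C; 6:T/A; 14:A/T; 16:C/G; 17:G/C; 20:G/T; 21:T/G; 24:G/T.
That gives 8 mismatches out of 27 aligned sites, so the Hamming distance is 8.

8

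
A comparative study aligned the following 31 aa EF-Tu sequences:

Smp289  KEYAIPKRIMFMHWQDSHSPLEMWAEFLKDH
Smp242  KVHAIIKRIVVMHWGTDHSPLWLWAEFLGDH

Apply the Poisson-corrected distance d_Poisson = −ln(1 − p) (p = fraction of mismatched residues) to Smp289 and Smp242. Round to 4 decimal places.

The sequences differ at positions 2 (E/V), 3 (Y/H), 6 (P/I), 10 (M/V), 11 (F/V), 15 (Q/G), 16 (D/T), 17 (S/D), 22 (E/W), 23 (M/L), 29 (K/G).
p = 11/31 = 0.354839.
d = −ln(1 − 0.354839) = −ln(0.645161) = 0.4383.

0.4383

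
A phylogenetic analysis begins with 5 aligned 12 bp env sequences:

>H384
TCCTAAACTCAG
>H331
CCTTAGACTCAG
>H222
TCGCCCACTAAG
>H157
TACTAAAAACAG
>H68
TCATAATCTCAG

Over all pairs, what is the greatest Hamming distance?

Pairwise Hamming distances:
  H384 vs H331: 3
  H384 vs H222: 5
  H384 vs H157: 3
  H384 vs H68: 2
  H331 vs H222: 6
  H331 vs H157: 6
  H331 vs H68: 4
  H222 vs H157: 8
  H222 vs H68: 6
  H157 vs H68: 5
The largest is 8, between H222 and H157.

8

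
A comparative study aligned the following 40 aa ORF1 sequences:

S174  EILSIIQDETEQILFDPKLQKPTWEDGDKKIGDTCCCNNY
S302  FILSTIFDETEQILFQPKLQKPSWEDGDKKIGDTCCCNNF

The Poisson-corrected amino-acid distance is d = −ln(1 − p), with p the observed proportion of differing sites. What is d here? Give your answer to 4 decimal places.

0.1625

Mismatches occur at site 1 (E→F), site 5 (I→T), site 7 (Q→F), site 16 (D→Q), site 23 (T→S), site 40 (Y→F).
p = 6/40 = 0.150000.
d = −ln(1 − 0.150000) = −ln(0.850000) = 0.1625.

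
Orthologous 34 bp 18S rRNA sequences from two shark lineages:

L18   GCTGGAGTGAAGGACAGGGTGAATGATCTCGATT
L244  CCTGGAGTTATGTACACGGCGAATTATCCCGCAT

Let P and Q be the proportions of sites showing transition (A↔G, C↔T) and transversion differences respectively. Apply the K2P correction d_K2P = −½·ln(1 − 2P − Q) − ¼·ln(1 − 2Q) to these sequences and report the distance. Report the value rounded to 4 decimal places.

0.3767

Differing sites — 1:G/C (Tv); 9:G/T (Tv); 11:A/T (Tv); 13:G/T (Tv); 17:G/C (Tv); 20:T/C (Ti); 25:G/T (Tv); 29:T/C (Ti); 32:A/C (Tv); 33:T/A (Tv).
Of the 10 differences, 2 transitions and 8 transversions over 34 sites: P = 2/34 = 0.058824, Q = 8/34 = 0.235294.
d = −0.5·ln(0.647058) − 0.25·ln(0.529412) = −0.5·(-0.435319) − 0.25·(-0.635988) = 0.3767.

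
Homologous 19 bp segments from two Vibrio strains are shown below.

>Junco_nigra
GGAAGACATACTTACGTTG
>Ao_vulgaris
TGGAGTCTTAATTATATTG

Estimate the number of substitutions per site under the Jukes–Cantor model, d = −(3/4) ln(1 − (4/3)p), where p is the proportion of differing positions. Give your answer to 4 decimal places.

Mismatches occur at site 1 (G/T), site 3 (A/G), site 6 (A/T), site 8 (A/T), site 11 (C/A), site 15 (C/T), site 16 (G/A).
p = 7/19 = 0.368421.
d = −0.75 · ln(1 − (4/3)·0.368421) = −0.75 · ln(0.508772) = −0.75 · (-0.675755) = 0.5068.

0.5068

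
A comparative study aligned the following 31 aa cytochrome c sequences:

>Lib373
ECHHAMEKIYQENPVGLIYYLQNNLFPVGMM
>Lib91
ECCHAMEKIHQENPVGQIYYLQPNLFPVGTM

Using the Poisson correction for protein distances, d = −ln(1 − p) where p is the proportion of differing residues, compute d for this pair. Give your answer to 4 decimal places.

0.1759

The sequences differ at positions 3 (H/C), 10 (Y/H), 17 (L/Q), 23 (N/P), 30 (M/T).
p = 5/31 = 0.161290.
d = −ln(1 − 0.161290) = −ln(0.838710) = 0.1759.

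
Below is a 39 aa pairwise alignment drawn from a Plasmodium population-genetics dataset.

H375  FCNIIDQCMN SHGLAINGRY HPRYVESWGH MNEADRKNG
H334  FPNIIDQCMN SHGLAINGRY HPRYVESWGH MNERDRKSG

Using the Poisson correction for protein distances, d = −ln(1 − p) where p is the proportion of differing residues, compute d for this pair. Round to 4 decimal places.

0.0800

Differing sites — 2:C/P; 34:A/R; 38:N/S.
p = 3/39 = 0.076923.
d = −ln(1 − 0.076923) = −ln(0.923077) = 0.0800.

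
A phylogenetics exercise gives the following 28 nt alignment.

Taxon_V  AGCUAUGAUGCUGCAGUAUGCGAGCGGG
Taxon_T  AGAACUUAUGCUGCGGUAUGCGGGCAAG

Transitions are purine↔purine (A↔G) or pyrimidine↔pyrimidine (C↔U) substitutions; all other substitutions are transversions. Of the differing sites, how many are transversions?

Differing sites — 3:C/A (Tv); 4:U/A (Tv); 5:A/C (Tv); 7:G/U (Tv); 15:A/G (Ti); 23:A/G (Ti); 26:G/A (Ti); 27:G/A (Ti).
Of the 8 differences, 4 transitions and 4 transversions, so the answer is 4.

4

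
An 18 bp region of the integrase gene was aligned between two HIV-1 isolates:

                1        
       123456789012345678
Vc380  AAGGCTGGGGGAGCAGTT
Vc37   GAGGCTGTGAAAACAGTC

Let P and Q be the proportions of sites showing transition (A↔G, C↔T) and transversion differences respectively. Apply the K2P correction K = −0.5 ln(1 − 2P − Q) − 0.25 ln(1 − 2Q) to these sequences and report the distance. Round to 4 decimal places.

0.5017

Mismatches occur at site 1 (A→G, transition), site 8 (G→T, transversion), site 10 (G→A, transition), site 11 (G→A, transition), site 13 (G→A, transition), site 18 (T→C, transition).
Of the 6 differences, 5 transitions and 1 transversion over 18 sites: P = 5/18 = 0.277778, Q = 1/18 = 0.055556.
d = −0.5·ln(0.388888) − 0.25·ln(0.888888) = −0.5·(-0.944464) − 0.25·(-0.117784) = 0.5017.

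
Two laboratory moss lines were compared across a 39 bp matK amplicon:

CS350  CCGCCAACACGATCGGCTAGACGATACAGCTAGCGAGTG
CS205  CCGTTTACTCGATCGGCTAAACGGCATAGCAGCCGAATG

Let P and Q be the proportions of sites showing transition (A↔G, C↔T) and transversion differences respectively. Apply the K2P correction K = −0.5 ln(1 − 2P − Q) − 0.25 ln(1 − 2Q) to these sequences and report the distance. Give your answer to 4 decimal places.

0.4170

Mismatches occur at site 4 (C→T, transition), site 5 (C→T, transition), site 6 (A→T, transversion), site 9 (A→T, transversion), site 20 (G→A, transition), site 24 (A→G, transition), site 25 (T→C, transition), site 27 (C→T, transition), site 31 (T→A, transversion), site 32 (A→G, transition), site 33 (G→C, transversion), site 37 (G→A, transition).
Of the 12 differences, 8 transitions and 4 transversions over 39 sites: P = 8/39 = 0.205128, Q = 4/39 = 0.102564.
d = −0.5·ln(0.487180) − 0.25·ln(0.794872) = −0.5·(-0.719122) − 0.25·(-0.229574) = 0.4170.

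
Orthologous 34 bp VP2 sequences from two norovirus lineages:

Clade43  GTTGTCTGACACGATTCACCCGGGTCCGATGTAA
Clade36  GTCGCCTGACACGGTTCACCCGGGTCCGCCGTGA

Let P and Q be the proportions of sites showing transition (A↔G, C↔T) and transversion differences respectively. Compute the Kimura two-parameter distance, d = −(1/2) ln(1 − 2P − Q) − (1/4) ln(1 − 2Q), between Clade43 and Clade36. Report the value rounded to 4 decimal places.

The sequences differ at positions 3 (T/C, transition), 5 (T/C, transition), 14 (A/G, transition), 29 (A/C, transversion), 30 (T/C, transition), 33 (A/G, transition).
Of the 6 differences, 5 transitions and 1 transversion over 34 sites: P = 5/34 = 0.147059, Q = 1/34 = 0.029412.
d = −0.5·ln(0.676470) − 0.25·ln(0.941176) = −0.5·(-0.390867) − 0.25·(-0.060625) = 0.2106.

0.2106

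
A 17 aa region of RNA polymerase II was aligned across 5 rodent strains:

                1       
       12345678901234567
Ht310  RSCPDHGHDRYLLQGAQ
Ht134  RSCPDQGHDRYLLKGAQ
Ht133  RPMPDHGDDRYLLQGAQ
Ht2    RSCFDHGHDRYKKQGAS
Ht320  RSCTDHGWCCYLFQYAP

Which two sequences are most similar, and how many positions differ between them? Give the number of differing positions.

2

Pairwise Hamming distances:
  Ht310 vs Ht134: 2
  Ht310 vs Ht133: 3
  Ht310 vs Ht2: 4
  Ht310 vs Ht320: 7
  Ht134 vs Ht133: 5
  Ht134 vs Ht2: 6
  Ht134 vs Ht320: 9
  Ht133 vs Ht2: 7
  Ht133 vs Ht320: 9
  Ht2 vs Ht320: 8
The smallest is 2, between Ht310 and Ht134.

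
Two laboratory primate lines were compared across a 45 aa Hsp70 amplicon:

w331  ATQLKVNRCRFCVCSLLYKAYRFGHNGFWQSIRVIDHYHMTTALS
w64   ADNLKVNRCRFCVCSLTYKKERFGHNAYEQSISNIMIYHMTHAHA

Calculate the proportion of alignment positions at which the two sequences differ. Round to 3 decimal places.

Differing sites — 2:T/D; 3:Q/N; 17:L/T; 20:A/K; 21:Y/E; 27:G/A; 28:F/Y; 29:W/E; 33:R/S; 34:V/N; 36:D/M; 37:H/I; 42:T/H; 44:L/H; 45:S/A.
There are 15 differences over 45 sites, so p = 15/45 = 0.333.

0.333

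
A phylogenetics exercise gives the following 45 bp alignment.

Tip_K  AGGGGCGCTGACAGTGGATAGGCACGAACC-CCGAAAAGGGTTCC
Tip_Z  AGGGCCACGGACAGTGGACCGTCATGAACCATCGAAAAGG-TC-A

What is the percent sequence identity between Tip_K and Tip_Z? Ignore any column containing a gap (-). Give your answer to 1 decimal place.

76.2%

Excluding the 3 gap columns leaves 42 comparable sites.
Mismatches occur at site 5 (G↔C), site 7 (G↔A), site 9 (T↔G), site 19 (T↔C), site 20 (A↔C), site 22 (G↔T), site 25 (C↔T), site 32 (C↔T), site 43 (T↔C), site 45 (C↔A).
32 of the 42 comparable sites match, so the percent identity is 32/42 × 100 = 76.2%.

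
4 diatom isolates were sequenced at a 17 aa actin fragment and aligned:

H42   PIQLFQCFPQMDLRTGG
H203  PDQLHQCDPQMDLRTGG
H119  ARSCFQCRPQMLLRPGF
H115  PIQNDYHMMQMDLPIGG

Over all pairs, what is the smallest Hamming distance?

Pairwise Hamming distances:
  H42 vs H203: 3
  H42 vs H119: 8
  H42 vs H115: 8
  H203 vs H119: 9
  H203 vs H115: 9
  H119 vs H115: 13
The smallest is 3, between H42 and H203.

3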